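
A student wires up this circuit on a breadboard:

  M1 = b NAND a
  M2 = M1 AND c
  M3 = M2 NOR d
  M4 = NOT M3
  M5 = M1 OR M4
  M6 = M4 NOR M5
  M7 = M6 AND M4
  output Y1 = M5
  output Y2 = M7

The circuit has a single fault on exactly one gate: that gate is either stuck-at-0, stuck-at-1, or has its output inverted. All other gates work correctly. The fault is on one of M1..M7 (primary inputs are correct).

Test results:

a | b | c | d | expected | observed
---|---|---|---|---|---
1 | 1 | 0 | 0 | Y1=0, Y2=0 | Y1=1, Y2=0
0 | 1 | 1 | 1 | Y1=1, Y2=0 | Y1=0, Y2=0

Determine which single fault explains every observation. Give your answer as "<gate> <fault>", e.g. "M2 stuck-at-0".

Fault-free values for test 1 (a=1, b=1, c=0, d=0): M1=0, M2=0, M3=1, M4=0, M5=0, M6=1, M7=0, giving Y1=0, Y2=0. Observed Y1=1, Y2=0.
Test 1: faults giving observed Y1=1, Y2=0 are {M1 stuck-at-1, M1 inverted output, M2 stuck-at-1, M2 inverted output, M3 stuck-at-0, M3 inverted output, M4 stuck-at-1, M4 inverted output, M5 stuck-at-1, M5 inverted output}.
Test 2 (a=0, b=1, c=1, d=1): fault-free M1=1, M2=1, M3=0, M4=1, M5=1, M6=0, M7=0 → Y1=1, Y2=0; observed Y1=0, Y2=0. Eliminates M1 stuck-at-1, M1 inverted output, M2 stuck-at-1, M2 inverted output, M3 stuck-at-0, M3 inverted output, M4 stuck-at-1, M4 inverted output, M5 stuck-at-1.
Only M5 inverted output is consistent with every test.

M5 inverted output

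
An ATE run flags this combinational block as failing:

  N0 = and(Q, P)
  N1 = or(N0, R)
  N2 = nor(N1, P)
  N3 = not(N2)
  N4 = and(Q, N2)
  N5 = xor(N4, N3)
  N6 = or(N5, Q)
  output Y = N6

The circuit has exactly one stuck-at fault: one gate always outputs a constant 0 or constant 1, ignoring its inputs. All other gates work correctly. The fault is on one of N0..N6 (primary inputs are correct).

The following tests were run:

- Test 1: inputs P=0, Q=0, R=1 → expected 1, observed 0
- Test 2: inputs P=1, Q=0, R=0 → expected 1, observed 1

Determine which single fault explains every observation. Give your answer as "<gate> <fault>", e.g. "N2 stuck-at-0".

N1 stuck-at-0

Fault-free values for test 1 (P=0, Q=0, R=1): N0=0, N1=1, N2=0, N3=1, N4=0, N5=1, N6=1, giving Y=1. Observed 0.
Test 1: faults giving observed 0 are {N1 stuck-at-0, N2 stuck-at-1, N3 stuck-at-0, N4 stuck-at-1, N5 stuck-at-0, N6 stuck-at-0}.
Test 2 (P=1, Q=0, R=0): fault-free N0=0, N1=0, N2=0, N3=1, N4=0, N5=1, N6=1 → 1; observed 1. Eliminates N2 stuck-at-1, N3 stuck-at-0, N4 stuck-at-1, N5 stuck-at-0, N6 stuck-at-0.
Only N1 stuck-at-0 is consistent with every test.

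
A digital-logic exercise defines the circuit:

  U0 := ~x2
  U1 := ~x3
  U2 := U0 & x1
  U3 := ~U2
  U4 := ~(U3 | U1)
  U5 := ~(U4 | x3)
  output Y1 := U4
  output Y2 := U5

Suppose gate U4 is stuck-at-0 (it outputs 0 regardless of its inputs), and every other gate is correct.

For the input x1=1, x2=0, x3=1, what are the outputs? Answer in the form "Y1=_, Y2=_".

Propagate with U4 forced: U0=1, U1=0, U2=1, U3=0, U4=0 [stuck-at-0], U5=0.
So the outputs are Y1=0, Y2=0. (Without the fault they would be Y1=1, Y2=0.)

Y1=0, Y2=0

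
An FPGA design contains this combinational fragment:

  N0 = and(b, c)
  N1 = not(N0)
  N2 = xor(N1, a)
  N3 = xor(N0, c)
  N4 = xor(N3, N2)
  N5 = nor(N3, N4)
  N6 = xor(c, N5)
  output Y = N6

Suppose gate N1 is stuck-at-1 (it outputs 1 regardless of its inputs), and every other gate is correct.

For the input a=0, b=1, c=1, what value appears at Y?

Propagate with N1 forced: N0=1, N1=1 [stuck-at-1], N2=1, N3=0, N4=1, N5=0, N6=1.
So Y = 1. (Without the fault it would be 0.)

1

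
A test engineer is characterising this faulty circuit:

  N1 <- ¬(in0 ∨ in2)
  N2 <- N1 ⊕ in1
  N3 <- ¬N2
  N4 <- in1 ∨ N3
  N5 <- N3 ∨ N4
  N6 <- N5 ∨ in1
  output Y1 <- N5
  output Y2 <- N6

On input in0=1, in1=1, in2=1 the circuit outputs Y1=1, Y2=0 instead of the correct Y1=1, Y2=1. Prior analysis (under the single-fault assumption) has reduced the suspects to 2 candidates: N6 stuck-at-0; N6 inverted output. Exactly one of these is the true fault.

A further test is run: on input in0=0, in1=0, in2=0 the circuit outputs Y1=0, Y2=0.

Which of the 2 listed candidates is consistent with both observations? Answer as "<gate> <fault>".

N6 stuck-at-0

Evaluate each candidate on input in0=0, in1=0, in2=0:
  N6 stuck-at-0: N1=1, N2=1, N3=0, N4=0, N5=0, N6=0 [stuck-at-0] → Y1=0, Y2=0 — matches
  N6 inverted output: N1=1, N2=1, N3=0, N4=0, N5=0, N6=1 [inverted output] → Y1=0, Y2=1 — eliminated
Only N6 stuck-at-0 reproduces the observed Y1=0, Y2=0.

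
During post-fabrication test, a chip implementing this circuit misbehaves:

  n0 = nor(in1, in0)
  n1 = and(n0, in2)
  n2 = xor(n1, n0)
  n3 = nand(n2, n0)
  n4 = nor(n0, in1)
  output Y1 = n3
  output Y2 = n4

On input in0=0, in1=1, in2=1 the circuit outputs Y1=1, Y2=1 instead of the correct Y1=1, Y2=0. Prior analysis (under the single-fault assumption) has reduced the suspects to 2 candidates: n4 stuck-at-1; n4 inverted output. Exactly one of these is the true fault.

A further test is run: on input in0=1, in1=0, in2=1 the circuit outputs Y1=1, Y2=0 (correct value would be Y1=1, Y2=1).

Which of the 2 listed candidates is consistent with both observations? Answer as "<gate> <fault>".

Evaluate each candidate on input in0=1, in1=0, in2=1:
  n4 stuck-at-1: n0=0, n1=0, n2=0, n3=1, n4=1 [stuck-at-1] → Y1=1, Y2=1 — eliminated
  n4 inverted output: n0=0, n1=0, n2=0, n3=1, n4=0 [inverted output] → Y1=1, Y2=0 — matches
Only n4 inverted output reproduces the observed Y1=1, Y2=0.

n4 inverted output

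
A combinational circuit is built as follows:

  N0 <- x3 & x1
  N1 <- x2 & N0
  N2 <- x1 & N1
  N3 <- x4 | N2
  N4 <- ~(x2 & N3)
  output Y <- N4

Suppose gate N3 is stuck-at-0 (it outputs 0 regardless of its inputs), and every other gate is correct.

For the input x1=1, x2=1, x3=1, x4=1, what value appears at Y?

1

Propagate with N3 forced: N0=1, N1=1, N2=1, N3=0 [stuck-at-0], N4=1.
So Y = 1. (Without the fault it would be 0.)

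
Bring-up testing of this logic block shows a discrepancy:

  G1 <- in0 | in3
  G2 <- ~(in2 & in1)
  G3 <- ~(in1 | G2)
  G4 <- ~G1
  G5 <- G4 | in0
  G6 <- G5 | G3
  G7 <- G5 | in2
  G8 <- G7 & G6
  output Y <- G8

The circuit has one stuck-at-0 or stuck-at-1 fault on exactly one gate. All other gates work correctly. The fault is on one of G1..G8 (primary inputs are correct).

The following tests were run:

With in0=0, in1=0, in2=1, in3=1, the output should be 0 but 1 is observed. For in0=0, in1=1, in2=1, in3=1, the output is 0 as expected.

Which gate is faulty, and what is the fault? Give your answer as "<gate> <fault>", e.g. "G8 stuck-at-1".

Fault-free values for test 1 (in0=0, in1=0, in2=1, in3=1): G1=1, G2=1, G3=0, G4=0, G5=0, G6=0, G7=1, G8=0, giving Y=0. Observed 1.
Test 1: faults giving observed 1 are {G1 stuck-at-0, G2 stuck-at-0, G3 stuck-at-1, G4 stuck-at-1, G5 stuck-at-1, G6 stuck-at-1, G8 stuck-at-1}.
Test 2 (in0=0, in1=1, in2=1, in3=1): fault-free G1=1, G2=0, G3=0, G4=0, G5=0, G6=0, G7=1, G8=0 → 0; observed 0. Eliminates G1 stuck-at-0, G3 stuck-at-1, G4 stuck-at-1, G5 stuck-at-1, G6 stuck-at-1, G8 stuck-at-1.
Only G2 stuck-at-0 is consistent with every test.

G2 stuck-at-0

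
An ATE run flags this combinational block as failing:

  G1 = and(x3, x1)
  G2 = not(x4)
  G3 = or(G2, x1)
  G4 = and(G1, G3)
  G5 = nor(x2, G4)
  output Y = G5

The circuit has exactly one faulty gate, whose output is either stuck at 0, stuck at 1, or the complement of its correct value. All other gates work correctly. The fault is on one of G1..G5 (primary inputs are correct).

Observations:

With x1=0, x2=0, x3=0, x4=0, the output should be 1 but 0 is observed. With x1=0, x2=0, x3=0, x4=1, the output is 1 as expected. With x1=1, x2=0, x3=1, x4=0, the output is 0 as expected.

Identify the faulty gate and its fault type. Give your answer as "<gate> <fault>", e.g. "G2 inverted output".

Fault-free values for test 1 (x1=0, x2=0, x3=0, x4=0): G1=0, G2=1, G3=1, G4=0, G5=1, giving Y=1. Observed 0.
Test 1: faults giving observed 0 are {G1 stuck-at-1, G1 inverted output, G4 stuck-at-1, G4 inverted output, G5 stuck-at-0, G5 inverted output}.
Test 2 (x1=0, x2=0, x3=0, x4=1): fault-free G1=0, G2=0, G3=0, G4=0, G5=1 → 1; observed 1. Eliminates G4 stuck-at-1, G4 inverted output, G5 stuck-at-0, G5 inverted output.
Test 3 (x1=1, x2=0, x3=1, x4=0): fault-free G1=1, G2=1, G3=1, G4=1, G5=0 → 0; observed 0. Eliminates G1 inverted output.
Only G1 stuck-at-1 is consistent with every test.

G1 stuck-at-1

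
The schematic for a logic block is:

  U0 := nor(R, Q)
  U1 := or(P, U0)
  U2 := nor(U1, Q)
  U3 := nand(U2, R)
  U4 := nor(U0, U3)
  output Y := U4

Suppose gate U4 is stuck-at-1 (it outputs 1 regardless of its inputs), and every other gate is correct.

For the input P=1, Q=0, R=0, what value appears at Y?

Propagate with U4 forced: U0=1, U1=1, U2=0, U3=1, U4=1 [stuck-at-1].
So Y = 1. (Without the fault it would be 0.)

1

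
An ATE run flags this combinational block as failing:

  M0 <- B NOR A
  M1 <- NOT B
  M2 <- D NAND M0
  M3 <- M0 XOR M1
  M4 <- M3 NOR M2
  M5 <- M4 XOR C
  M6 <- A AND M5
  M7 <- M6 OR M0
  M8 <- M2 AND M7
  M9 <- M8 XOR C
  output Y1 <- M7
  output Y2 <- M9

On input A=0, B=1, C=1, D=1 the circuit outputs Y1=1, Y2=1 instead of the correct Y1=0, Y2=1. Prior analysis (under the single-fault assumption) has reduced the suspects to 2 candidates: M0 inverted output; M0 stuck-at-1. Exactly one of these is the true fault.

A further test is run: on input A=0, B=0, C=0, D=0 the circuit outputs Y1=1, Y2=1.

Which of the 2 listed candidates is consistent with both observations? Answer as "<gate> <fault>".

M0 stuck-at-1

Evaluate each candidate on input A=0, B=0, C=0, D=0:
  M0 inverted output: M0=0 [inverted output], M1=1, M2=1, M3=1, M4=0, M5=0, M6=0, M7=0, M8=0, M9=0 → Y1=0, Y2=0 — eliminated
  M0 stuck-at-1: M0=1 [stuck-at-1], M1=1, M2=1, M3=0, M4=0, M5=0, M6=0, M7=1, M8=1, M9=1 → Y1=1, Y2=1 — matches
Only M0 stuck-at-1 reproduces the observed Y1=1, Y2=1.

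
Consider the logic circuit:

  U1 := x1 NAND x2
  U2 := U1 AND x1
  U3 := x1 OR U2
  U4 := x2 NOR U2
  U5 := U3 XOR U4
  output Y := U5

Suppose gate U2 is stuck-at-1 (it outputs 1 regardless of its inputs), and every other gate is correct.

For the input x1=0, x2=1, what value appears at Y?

1

Propagate with U2 forced: U1=1, U2=1 [stuck-at-1], U3=1, U4=0, U5=1.
So Y = 1. (Without the fault it would be 0.)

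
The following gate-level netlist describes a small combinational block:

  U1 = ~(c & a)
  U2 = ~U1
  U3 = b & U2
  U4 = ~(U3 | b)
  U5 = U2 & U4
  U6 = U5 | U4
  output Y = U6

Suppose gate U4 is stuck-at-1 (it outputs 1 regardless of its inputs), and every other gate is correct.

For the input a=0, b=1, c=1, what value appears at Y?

1

Propagate with U4 forced: U1=1, U2=0, U3=0, U4=1 [stuck-at-1], U5=0, U6=1.
So Y = 1. (Without the fault it would be 0.)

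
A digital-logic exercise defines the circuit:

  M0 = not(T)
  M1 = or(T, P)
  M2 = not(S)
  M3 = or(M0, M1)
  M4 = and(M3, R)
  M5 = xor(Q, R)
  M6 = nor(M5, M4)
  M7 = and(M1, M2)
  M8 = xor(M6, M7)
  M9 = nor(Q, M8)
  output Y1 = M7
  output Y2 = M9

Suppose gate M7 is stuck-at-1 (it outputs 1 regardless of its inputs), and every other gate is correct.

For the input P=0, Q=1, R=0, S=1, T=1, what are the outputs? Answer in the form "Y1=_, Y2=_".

Y1=1, Y2=0

Propagate with M7 forced: M0=0, M1=1, M2=0, M3=1, M4=0, M5=1, M6=0, M7=1 [stuck-at-1], M8=1, M9=0.
So the outputs are Y1=1, Y2=0. (Without the fault they would be Y1=0, Y2=0.)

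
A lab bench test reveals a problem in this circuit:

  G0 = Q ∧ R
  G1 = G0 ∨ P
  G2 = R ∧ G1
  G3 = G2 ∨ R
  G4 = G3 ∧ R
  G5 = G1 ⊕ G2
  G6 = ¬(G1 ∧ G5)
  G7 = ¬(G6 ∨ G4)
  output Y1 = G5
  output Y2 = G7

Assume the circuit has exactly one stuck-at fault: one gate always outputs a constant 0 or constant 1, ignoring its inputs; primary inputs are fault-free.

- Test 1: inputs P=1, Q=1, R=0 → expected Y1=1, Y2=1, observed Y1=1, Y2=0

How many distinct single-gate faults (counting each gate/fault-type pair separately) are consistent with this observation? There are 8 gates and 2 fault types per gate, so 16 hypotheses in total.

3

Fault-free: G0=0, G1=1, G2=0, G3=0, G4=0, G5=1, G6=0, G7=1 → Y1=1, Y2=1. Observed Y1=1, Y2=0.
  G0: none of the 2 fault types match ✗
  G1: none of the 2 fault types match ✗
  G2: none of the 2 fault types match ✗
  G3: none of the 2 fault types match ✗
  G4: stuck-at-1 ✓; others ✗
  G5: none of the 2 fault types match ✗
  G6: stuck-at-1 ✓; others ✗
  G7: stuck-at-0 ✓; others ✗
Consistent faults: {G4 stuck-at-1, G6 stuck-at-1, G7 stuck-at-0} — 3 in all.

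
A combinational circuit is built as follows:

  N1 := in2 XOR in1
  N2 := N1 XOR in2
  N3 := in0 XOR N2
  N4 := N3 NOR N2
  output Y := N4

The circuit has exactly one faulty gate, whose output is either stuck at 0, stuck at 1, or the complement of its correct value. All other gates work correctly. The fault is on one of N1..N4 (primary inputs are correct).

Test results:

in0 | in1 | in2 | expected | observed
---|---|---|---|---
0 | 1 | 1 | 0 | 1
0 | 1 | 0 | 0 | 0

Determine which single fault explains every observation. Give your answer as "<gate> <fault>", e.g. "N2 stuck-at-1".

Fault-free values for test 1 (in0=0, in1=1, in2=1): N1=0, N2=1, N3=1, N4=0, giving Y=0. Observed 1.
Test 1: faults giving observed 1 are {N1 stuck-at-1, N1 inverted output, N2 stuck-at-0, N2 inverted output, N4 stuck-at-1, N4 inverted output}.
Test 2 (in0=0, in1=1, in2=0): fault-free N1=1, N2=1, N3=1, N4=0 → 0; observed 0. Eliminates N1 inverted output, N2 stuck-at-0, N2 inverted output, N4 stuck-at-1, N4 inverted output.
Only N1 stuck-at-1 is consistent with every test.

N1 stuck-at-1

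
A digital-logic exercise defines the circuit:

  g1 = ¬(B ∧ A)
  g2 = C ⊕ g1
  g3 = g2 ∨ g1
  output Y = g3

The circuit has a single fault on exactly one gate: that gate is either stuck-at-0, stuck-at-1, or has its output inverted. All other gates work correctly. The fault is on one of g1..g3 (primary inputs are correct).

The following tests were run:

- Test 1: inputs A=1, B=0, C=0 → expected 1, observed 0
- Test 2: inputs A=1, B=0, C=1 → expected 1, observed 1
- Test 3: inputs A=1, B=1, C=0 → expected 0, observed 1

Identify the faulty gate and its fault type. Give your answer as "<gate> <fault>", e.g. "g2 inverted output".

Fault-free values for test 1 (A=1, B=0, C=0): g1=1, g2=1, g3=1, giving Y=1. Observed 0.
Test 1: faults giving observed 0 are {g1 stuck-at-0, g1 inverted output, g3 stuck-at-0, g3 inverted output}.
Test 2 (A=1, B=0, C=1): fault-free g1=1, g2=0, g3=1 → 1; observed 1. Eliminates g3 stuck-at-0, g3 inverted output.
Test 3 (A=1, B=1, C=0): fault-free g1=0, g2=0, g3=0 → 0; observed 1. Eliminates g1 stuck-at-0.
Only g1 inverted output is consistent with every test.

g1 inverted output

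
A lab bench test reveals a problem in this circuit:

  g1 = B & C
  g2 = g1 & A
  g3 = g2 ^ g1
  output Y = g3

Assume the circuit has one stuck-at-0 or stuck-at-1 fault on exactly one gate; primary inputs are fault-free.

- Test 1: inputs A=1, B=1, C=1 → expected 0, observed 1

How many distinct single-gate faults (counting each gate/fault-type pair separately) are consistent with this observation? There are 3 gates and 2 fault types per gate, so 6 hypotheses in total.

2

Fault-free: g1=1, g2=1, g3=0 → 0. Observed 1.
  g1 stuck-at-0: output 0 ✗
  g1 stuck-at-1: output 0 ✗
  g2 stuck-at-0: output 1 ✓
  g2 stuck-at-1: output 0 ✗
  g3 stuck-at-0: output 0 ✗
  g3 stuck-at-1: output 1 ✓
Consistent faults: {g2 stuck-at-0, g3 stuck-at-1} — 2 in all.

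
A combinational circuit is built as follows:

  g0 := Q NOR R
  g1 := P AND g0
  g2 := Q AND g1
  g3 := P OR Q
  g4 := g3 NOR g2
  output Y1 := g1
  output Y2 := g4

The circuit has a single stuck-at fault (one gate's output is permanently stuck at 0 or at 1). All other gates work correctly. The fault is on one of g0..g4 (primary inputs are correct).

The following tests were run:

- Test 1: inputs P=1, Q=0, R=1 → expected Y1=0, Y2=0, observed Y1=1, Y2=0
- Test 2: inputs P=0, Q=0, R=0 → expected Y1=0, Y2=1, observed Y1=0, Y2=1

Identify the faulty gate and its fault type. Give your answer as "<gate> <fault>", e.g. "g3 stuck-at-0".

Fault-free values for test 1 (P=1, Q=0, R=1): g0=0, g1=0, g2=0, g3=1, g4=0, giving Y1=0, Y2=0. Observed Y1=1, Y2=0.
Test 1: faults giving observed Y1=1, Y2=0 are {g0 stuck-at-1, g1 stuck-at-1}.
Test 2 (P=0, Q=0, R=0): fault-free g0=1, g1=0, g2=0, g3=0, g4=1 → Y1=0, Y2=1; observed Y1=0, Y2=1. Eliminates g1 stuck-at-1.
Only g0 stuck-at-1 is consistent with every test.

g0 stuck-at-1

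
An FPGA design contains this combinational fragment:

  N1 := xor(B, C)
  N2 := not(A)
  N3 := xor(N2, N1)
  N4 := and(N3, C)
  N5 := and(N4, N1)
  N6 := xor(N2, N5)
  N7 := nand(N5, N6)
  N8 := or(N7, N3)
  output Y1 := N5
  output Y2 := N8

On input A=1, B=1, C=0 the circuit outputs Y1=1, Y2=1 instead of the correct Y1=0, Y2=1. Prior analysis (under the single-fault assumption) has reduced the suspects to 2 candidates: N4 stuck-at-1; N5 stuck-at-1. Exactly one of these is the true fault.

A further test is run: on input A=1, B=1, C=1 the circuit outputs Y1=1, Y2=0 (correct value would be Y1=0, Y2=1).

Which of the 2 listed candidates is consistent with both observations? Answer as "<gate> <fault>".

Evaluate each candidate on input A=1, B=1, C=1:
  N4 stuck-at-1: N1=0, N2=0, N3=0, N4=1 [stuck-at-1], N5=0, N6=0, N7=1, N8=1 → Y1=0, Y2=1 — eliminated
  N5 stuck-at-1: N1=0, N2=0, N3=0, N4=0, N5=1 [stuck-at-1], N6=1, N7=0, N8=0 → Y1=1, Y2=0 — matches
Only N5 stuck-at-1 reproduces the observed Y1=1, Y2=0.

N5 stuck-at-1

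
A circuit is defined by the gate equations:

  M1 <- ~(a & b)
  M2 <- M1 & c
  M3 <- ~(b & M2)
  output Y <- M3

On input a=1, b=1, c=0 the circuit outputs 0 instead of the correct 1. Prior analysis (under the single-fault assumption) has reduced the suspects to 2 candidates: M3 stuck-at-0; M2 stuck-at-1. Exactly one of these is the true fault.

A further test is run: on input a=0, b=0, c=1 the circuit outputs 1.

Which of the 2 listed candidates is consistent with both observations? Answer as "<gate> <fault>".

Evaluate each candidate on input a=0, b=0, c=1:
  M3 stuck-at-0: M1=1, M2=1, M3=0 [stuck-at-0] → 0 — eliminated
  M2 stuck-at-1: M1=1, M2=1 [stuck-at-1], M3=1 → 1 — matches
Only M2 stuck-at-1 reproduces the observed 1.

M2 stuck-at-1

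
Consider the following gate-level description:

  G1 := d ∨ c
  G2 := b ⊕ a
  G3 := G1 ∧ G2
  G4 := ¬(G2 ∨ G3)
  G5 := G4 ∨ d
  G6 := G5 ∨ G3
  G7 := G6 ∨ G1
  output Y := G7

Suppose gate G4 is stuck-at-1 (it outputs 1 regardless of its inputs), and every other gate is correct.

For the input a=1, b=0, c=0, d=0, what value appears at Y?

Propagate with G4 forced: G1=0, G2=1, G3=0, G4=1 [stuck-at-1], G5=1, G6=1, G7=1.
So Y = 1. (Without the fault it would be 0.)

1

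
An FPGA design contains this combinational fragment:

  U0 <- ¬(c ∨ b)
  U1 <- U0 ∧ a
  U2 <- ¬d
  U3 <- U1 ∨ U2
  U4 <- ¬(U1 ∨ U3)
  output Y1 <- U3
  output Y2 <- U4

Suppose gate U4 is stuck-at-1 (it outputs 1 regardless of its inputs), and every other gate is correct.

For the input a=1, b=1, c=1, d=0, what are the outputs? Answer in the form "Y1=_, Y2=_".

Y1=1, Y2=1

Propagate with U4 forced: U0=0, U1=0, U2=1, U3=1, U4=1 [stuck-at-1].
So the outputs are Y1=1, Y2=1. (Without the fault they would be Y1=1, Y2=0.)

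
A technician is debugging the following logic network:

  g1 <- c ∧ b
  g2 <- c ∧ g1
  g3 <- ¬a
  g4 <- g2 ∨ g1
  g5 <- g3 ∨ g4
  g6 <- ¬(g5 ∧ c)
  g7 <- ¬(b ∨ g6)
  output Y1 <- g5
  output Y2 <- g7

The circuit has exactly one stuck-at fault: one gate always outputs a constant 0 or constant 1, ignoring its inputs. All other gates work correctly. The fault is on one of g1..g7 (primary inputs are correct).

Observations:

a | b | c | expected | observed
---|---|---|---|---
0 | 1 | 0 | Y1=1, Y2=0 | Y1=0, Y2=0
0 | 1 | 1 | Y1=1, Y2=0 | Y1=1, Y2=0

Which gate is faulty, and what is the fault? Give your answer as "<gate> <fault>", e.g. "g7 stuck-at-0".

g3 stuck-at-0

Fault-free values for test 1 (a=0, b=1, c=0): g1=0, g2=0, g3=1, g4=0, g5=1, g6=1, g7=0, giving Y1=1, Y2=0. Observed Y1=0, Y2=0.
Test 1: faults giving observed Y1=0, Y2=0 are {g3 stuck-at-0, g5 stuck-at-0}.
Test 2 (a=0, b=1, c=1): fault-free g1=1, g2=1, g3=1, g4=1, g5=1, g6=0, g7=0 → Y1=1, Y2=0; observed Y1=1, Y2=0. Eliminates g5 stuck-at-0.
Only g3 stuck-at-0 is consistent with every test.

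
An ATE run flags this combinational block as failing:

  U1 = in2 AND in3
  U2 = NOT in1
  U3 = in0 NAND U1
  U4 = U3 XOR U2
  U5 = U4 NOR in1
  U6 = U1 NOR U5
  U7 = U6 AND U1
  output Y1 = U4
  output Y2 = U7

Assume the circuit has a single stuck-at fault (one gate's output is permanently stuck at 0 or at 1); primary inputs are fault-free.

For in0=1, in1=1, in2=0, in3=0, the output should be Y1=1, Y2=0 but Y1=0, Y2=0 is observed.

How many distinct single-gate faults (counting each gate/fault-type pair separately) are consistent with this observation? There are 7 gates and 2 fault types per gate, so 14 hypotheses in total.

Fault-free: U1=0, U2=0, U3=1, U4=1, U5=0, U6=1, U7=0 → Y1=1, Y2=0. Observed Y1=0, Y2=0.
  U1 stuck-at-0: output Y1=1, Y2=0 ✗
  U1 stuck-at-1: output Y1=0, Y2=0 ✓
  U2 stuck-at-0: output Y1=1, Y2=0 ✗
  U2 stuck-at-1: output Y1=0, Y2=0 ✓
  U3 stuck-at-0: output Y1=0, Y2=0 ✓
  U3 stuck-at-1: output Y1=1, Y2=0 ✗
  U4 stuck-at-0: output Y1=0, Y2=0 ✓
  U4 stuck-at-1: output Y1=1, Y2=0 ✗
  U5 stuck-at-0: output Y1=1, Y2=0 ✗
  U5 stuck-at-1: output Y1=1, Y2=0 ✗
  U6 stuck-at-0: output Y1=1, Y2=0 ✗
  U6 stuck-at-1: output Y1=1, Y2=0 ✗
  U7 stuck-at-0: output Y1=1, Y2=0 ✗
  U7 stuck-at-1: output Y1=1, Y2=1 ✗
Consistent faults: {U1 stuck-at-1, U2 stuck-at-1, U3 stuck-at-0, U4 stuck-at-0} — 4 in all.

4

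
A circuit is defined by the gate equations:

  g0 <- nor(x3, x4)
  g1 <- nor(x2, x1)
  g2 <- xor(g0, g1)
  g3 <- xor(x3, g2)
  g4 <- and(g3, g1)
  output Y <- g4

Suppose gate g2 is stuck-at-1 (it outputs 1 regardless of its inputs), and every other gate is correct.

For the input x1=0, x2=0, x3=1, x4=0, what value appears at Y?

Propagate with g2 forced: g0=0, g1=1, g2=1 [stuck-at-1], g3=0, g4=0.
So Y = 0. (Same as the fault-free value — the fault is masked on this input.)

0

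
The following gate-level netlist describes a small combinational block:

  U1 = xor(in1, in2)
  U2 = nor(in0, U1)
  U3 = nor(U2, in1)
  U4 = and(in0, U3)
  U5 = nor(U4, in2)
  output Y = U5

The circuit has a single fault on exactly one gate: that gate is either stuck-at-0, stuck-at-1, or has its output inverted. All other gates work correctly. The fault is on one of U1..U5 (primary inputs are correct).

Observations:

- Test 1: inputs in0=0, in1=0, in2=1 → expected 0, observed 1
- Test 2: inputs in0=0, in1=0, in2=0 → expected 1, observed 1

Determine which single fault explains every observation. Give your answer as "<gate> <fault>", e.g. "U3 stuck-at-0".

U5 stuck-at-1

Fault-free values for test 1 (in0=0, in1=0, in2=1): U1=1, U2=0, U3=1, U4=0, U5=0, giving Y=0. Observed 1.
Test 1: faults giving observed 1 are {U5 stuck-at-1, U5 inverted output}.
Test 2 (in0=0, in1=0, in2=0): fault-free U1=0, U2=1, U3=0, U4=0, U5=1 → 1; observed 1. Eliminates U5 inverted output.
Only U5 stuck-at-1 is consistent with every test.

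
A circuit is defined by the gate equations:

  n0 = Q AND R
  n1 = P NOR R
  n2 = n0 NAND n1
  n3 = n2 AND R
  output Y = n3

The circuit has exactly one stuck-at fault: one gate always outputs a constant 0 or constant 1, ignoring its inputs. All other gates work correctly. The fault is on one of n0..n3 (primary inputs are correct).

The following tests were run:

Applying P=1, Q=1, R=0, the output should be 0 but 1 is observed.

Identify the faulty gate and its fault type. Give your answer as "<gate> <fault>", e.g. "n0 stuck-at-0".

Fault-free values for test 1 (P=1, Q=1, R=0): n0=0, n1=0, n2=1, n3=0, giving Y=0. Observed 1.
Test 1: faults giving observed 1 are {n3 stuck-at-1}.
Only n3 stuck-at-1 is consistent with every test.

n3 stuck-at-1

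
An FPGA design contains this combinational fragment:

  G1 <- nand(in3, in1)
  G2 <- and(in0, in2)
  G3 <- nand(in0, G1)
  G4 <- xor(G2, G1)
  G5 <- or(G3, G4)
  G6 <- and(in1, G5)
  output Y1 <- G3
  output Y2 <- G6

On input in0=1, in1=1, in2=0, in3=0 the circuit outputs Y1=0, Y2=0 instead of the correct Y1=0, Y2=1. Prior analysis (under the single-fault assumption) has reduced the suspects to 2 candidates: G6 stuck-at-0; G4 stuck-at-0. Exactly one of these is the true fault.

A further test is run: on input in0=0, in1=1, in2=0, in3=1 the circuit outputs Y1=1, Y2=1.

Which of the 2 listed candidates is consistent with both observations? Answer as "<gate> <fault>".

Evaluate each candidate on input in0=0, in1=1, in2=0, in3=1:
  G6 stuck-at-0: G1=0, G2=0, G3=1, G4=0, G5=1, G6=0 [stuck-at-0] → Y1=1, Y2=0 — eliminated
  G4 stuck-at-0: G1=0, G2=0, G3=1, G4=0 [stuck-at-0], G5=1, G6=1 → Y1=1, Y2=1 — matches
Only G4 stuck-at-0 reproduces the observed Y1=1, Y2=1.

G4 stuck-at-0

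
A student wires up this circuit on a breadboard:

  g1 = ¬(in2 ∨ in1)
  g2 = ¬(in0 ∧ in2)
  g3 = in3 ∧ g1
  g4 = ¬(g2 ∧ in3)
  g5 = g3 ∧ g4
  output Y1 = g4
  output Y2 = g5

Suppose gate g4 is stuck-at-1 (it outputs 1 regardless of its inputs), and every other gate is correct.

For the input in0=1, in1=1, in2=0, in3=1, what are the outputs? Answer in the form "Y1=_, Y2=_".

Y1=1, Y2=0

Propagate with g4 forced: g1=0, g2=1, g3=0, g4=1 [stuck-at-1], g5=0.
So the outputs are Y1=1, Y2=0. (Without the fault they would be Y1=0, Y2=0.)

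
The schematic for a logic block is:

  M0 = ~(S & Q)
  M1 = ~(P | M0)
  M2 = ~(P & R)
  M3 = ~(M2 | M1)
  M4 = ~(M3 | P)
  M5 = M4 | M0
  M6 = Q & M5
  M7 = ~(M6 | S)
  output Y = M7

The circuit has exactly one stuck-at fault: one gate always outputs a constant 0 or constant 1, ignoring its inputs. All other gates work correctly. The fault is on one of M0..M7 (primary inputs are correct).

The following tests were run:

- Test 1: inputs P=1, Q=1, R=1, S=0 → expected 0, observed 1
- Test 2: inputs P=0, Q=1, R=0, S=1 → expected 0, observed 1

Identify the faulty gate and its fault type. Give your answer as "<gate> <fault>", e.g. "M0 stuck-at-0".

M7 stuck-at-1

Fault-free values for test 1 (P=1, Q=1, R=1, S=0): M0=1, M1=0, M2=0, M3=1, M4=0, M5=1, M6=1, M7=0, giving Y=0. Observed 1.
Test 1: faults giving observed 1 are {M0 stuck-at-0, M5 stuck-at-0, M6 stuck-at-0, M7 stuck-at-1}.
Test 2 (P=0, Q=1, R=0, S=1): fault-free M0=0, M1=1, M2=1, M3=0, M4=1, M5=1, M6=1, M7=0 → 0; observed 1. Eliminates M0 stuck-at-0, M5 stuck-at-0, M6 stuck-at-0.
Only M7 stuck-at-1 is consistent with every test.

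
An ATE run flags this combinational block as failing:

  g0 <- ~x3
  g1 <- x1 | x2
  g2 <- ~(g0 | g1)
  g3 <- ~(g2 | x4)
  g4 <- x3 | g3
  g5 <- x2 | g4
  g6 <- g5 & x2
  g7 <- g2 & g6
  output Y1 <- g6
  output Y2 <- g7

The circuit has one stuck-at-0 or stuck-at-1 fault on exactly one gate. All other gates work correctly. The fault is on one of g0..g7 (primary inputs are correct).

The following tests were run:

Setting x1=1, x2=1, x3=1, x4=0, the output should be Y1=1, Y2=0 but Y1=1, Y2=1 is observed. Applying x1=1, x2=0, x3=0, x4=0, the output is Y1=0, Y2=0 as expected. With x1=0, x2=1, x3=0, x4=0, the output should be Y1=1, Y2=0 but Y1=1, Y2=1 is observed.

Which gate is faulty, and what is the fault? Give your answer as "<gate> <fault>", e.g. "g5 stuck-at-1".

Fault-free values for test 1 (x1=1, x2=1, x3=1, x4=0): g0=0, g1=1, g2=0, g3=1, g4=1, g5=1, g6=1, g7=0, giving Y1=1, Y2=0. Observed Y1=1, Y2=1.
Test 1: faults giving observed Y1=1, Y2=1 are {g1 stuck-at-0, g2 stuck-at-1, g7 stuck-at-1}.
Test 2 (x1=1, x2=0, x3=0, x4=0): fault-free g0=1, g1=1, g2=0, g3=1, g4=1, g5=1, g6=0, g7=0 → Y1=0, Y2=0; observed Y1=0, Y2=0. Eliminates g7 stuck-at-1.
Test 3 (x1=0, x2=1, x3=0, x4=0): fault-free g0=1, g1=1, g2=0, g3=1, g4=1, g5=1, g6=1, g7=0 → Y1=1, Y2=0; observed Y1=1, Y2=1. Eliminates g1 stuck-at-0.
Only g2 stuck-at-1 is consistent with every test.

g2 stuck-at-1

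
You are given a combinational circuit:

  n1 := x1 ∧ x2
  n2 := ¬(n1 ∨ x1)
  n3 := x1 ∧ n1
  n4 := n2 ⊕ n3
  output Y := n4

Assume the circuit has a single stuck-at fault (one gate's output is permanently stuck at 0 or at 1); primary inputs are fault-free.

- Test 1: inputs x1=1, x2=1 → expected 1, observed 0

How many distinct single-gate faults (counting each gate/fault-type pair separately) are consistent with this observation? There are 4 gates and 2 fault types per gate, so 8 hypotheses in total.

Fault-free: n1=1, n2=0, n3=1, n4=1 → 1. Observed 0.
  n1 stuck-at-0: output 0 ✓
  n1 stuck-at-1: output 1 ✗
  n2 stuck-at-0: output 1 ✗
  n2 stuck-at-1: output 0 ✓
  n3 stuck-at-0: output 0 ✓
  n3 stuck-at-1: output 1 ✗
  n4 stuck-at-0: output 0 ✓
  n4 stuck-at-1: output 1 ✗
Consistent faults: {n1 stuck-at-0, n2 stuck-at-1, n3 stuck-at-0, n4 stuck-at-0} — 4 in all.

4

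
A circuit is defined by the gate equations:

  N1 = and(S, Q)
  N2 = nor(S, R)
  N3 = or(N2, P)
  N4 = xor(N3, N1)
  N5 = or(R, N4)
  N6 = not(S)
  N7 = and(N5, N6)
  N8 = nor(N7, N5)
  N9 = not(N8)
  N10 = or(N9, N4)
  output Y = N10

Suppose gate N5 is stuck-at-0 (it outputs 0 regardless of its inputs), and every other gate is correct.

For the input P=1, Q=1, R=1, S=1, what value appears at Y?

0

Propagate with N5 forced: N1=1, N2=0, N3=1, N4=0, N5=0 [stuck-at-0], N6=0, N7=0, N8=1, N9=0, N10=0.
So Y = 0. (Without the fault it would be 1.)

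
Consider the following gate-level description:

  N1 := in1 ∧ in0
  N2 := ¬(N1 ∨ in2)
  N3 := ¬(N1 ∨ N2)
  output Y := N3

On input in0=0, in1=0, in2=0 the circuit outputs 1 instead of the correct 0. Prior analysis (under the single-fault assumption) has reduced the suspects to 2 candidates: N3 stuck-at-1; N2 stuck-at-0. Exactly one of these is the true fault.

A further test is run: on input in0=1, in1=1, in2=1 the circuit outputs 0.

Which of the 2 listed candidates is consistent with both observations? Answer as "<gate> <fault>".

N2 stuck-at-0

Evaluate each candidate on input in0=1, in1=1, in2=1:
  N3 stuck-at-1: N1=1, N2=0, N3=1 [stuck-at-1] → 1 — eliminated
  N2 stuck-at-0: N1=1, N2=0 [stuck-at-0], N3=0 → 0 — matches
Only N2 stuck-at-0 reproduces the observed 0.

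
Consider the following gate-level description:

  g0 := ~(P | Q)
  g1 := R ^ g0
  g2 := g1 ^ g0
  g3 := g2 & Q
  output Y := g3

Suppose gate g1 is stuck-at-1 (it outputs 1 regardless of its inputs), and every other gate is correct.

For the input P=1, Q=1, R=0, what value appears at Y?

1

Propagate with g1 forced: g0=0, g1=1 [stuck-at-1], g2=1, g3=1.
So Y = 1. (Without the fault it would be 0.)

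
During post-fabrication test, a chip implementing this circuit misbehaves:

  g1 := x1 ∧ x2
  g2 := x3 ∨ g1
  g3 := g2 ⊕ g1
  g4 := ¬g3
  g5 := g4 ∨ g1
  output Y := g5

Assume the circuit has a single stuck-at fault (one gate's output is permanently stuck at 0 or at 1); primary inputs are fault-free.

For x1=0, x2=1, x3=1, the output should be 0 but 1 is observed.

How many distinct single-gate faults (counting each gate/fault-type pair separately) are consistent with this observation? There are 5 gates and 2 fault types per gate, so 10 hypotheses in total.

Fault-free: g1=0, g2=1, g3=1, g4=0, g5=0 → 0. Observed 1.
  g1 stuck-at-0: output 0 ✗
  g1 stuck-at-1: output 1 ✓
  g2 stuck-at-0: output 1 ✓
  g2 stuck-at-1: output 0 ✗
  g3 stuck-at-0: output 1 ✓
  g3 stuck-at-1: output 0 ✗
  g4 stuck-at-0: output 0 ✗
  g4 stuck-at-1: output 1 ✓
  g5 stuck-at-0: output 0 ✗
  g5 stuck-at-1: output 1 ✓
Consistent faults: {g1 stuck-at-1, g2 stuck-at-0, g3 stuck-at-0, g4 stuck-at-1, g5 stuck-at-1} — 5 in all.

5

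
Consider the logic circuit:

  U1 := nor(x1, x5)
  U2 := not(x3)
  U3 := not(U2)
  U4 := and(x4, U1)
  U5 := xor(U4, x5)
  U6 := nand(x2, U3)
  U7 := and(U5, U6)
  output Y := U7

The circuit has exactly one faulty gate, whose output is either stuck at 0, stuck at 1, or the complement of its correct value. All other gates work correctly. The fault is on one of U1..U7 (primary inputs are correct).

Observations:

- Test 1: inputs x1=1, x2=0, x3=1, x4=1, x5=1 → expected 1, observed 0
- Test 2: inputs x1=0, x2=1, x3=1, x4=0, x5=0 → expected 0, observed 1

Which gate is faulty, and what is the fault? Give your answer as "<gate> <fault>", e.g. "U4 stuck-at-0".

U7 inverted output

Fault-free values for test 1 (x1=1, x2=0, x3=1, x4=1, x5=1): U1=0, U2=0, U3=1, U4=0, U5=1, U6=1, U7=1, giving Y=1. Observed 0.
Test 1: faults giving observed 0 are {U1 stuck-at-1, U1 inverted output, U4 stuck-at-1, U4 inverted output, U5 stuck-at-0, U5 inverted output, U6 stuck-at-0, U6 inverted output, U7 stuck-at-0, U7 inverted output}.
Test 2 (x1=0, x2=1, x3=1, x4=0, x5=0): fault-free U1=1, U2=0, U3=1, U4=0, U5=0, U6=0, U7=0 → 0; observed 1. Eliminates U1 stuck-at-1, U1 inverted output, U4 stuck-at-1, U4 inverted output, U5 stuck-at-0, U5 inverted output, U6 stuck-at-0, U6 inverted output, U7 stuck-at-0.
Only U7 inverted output is consistent with every test.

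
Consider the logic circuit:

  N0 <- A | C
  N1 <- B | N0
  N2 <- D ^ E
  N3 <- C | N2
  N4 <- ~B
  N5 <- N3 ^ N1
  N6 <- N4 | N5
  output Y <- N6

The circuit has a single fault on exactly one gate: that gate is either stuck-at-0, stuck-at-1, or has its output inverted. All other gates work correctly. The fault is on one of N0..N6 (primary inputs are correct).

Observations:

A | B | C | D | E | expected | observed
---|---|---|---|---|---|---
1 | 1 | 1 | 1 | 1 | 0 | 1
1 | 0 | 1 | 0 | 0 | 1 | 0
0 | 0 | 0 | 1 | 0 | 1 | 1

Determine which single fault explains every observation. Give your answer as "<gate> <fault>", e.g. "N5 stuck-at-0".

Fault-free values for test 1 (A=1, B=1, C=1, D=1, E=1): N0=1, N1=1, N2=0, N3=1, N4=0, N5=0, N6=0, giving Y=0. Observed 1.
Test 1: faults giving observed 1 are {N1 stuck-at-0, N1 inverted output, N3 stuck-at-0, N3 inverted output, N4 stuck-at-1, N4 inverted output, N5 stuck-at-1, N5 inverted output, N6 stuck-at-1, N6 inverted output}.
Test 2 (A=1, B=0, C=1, D=0, E=0): fault-free N0=1, N1=1, N2=0, N3=1, N4=1, N5=0, N6=1 → 1; observed 0. Eliminates N1 stuck-at-0, N1 inverted output, N3 stuck-at-0, N3 inverted output, N4 stuck-at-1, N5 stuck-at-1, N5 inverted output, N6 stuck-at-1.
Test 3 (A=0, B=0, C=0, D=1, E=0): fault-free N0=0, N1=0, N2=1, N3=1, N4=1, N5=1, N6=1 → 1; observed 1. Eliminates N6 inverted output.
Only N4 inverted output is consistent with every test.

N4 inverted output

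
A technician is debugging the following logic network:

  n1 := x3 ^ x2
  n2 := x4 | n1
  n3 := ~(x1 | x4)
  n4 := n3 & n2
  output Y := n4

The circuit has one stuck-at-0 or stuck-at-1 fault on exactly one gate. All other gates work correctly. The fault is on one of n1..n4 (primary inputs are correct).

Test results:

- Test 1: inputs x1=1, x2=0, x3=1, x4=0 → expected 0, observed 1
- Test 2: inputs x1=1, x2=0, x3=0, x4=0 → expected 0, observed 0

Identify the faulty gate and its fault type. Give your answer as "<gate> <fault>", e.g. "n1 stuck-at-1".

n3 stuck-at-1

Fault-free values for test 1 (x1=1, x2=0, x3=1, x4=0): n1=1, n2=1, n3=0, n4=0, giving Y=0. Observed 1.
Test 1: faults giving observed 1 are {n3 stuck-at-1, n4 stuck-at-1}.
Test 2 (x1=1, x2=0, x3=0, x4=0): fault-free n1=0, n2=0, n3=0, n4=0 → 0; observed 0. Eliminates n4 stuck-at-1.
Only n3 stuck-at-1 is consistent with every test.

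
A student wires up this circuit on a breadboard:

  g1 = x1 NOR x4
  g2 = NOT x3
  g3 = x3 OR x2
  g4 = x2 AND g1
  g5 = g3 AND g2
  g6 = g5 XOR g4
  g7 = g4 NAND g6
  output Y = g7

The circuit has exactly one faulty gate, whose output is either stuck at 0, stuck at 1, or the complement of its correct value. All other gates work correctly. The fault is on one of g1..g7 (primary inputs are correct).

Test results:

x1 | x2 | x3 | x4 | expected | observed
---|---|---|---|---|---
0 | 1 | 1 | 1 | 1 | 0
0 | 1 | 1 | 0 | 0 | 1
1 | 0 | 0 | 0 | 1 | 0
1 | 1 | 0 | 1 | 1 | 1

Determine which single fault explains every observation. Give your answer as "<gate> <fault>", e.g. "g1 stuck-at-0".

g4 inverted output

Fault-free values for test 1 (x1=0, x2=1, x3=1, x4=1): g1=0, g2=0, g3=1, g4=0, g5=0, g6=0, g7=1, giving Y=1. Observed 0.
Test 1: faults giving observed 0 are {g1 stuck-at-1, g1 inverted output, g4 stuck-at-1, g4 inverted output, g7 stuck-at-0, g7 inverted output}.
Test 2 (x1=0, x2=1, x3=1, x4=0): fault-free g1=1, g2=0, g3=1, g4=1, g5=0, g6=1, g7=0 → 0; observed 1. Eliminates g1 stuck-at-1, g4 stuck-at-1, g7 stuck-at-0.
Test 3 (x1=1, x2=0, x3=0, x4=0): fault-free g1=0, g2=1, g3=0, g4=0, g5=0, g6=0, g7=1 → 1; observed 0. Eliminates g1 inverted output.
Test 4 (x1=1, x2=1, x3=0, x4=1): fault-free g1=0, g2=1, g3=1, g4=0, g5=1, g6=1, g7=1 → 1; observed 1. Eliminates g7 inverted output.
Only g4 inverted output is consistent with every test.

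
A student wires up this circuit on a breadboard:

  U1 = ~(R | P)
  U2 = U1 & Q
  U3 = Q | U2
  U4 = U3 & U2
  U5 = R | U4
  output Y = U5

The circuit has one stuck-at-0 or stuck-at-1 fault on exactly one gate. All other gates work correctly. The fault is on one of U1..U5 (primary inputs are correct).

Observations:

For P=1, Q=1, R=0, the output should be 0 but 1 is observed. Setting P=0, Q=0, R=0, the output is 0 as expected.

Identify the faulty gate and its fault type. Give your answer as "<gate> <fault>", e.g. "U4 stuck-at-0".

U1 stuck-at-1

Fault-free values for test 1 (P=1, Q=1, R=0): U1=0, U2=0, U3=1, U4=0, U5=0, giving Y=0. Observed 1.
Test 1: faults giving observed 1 are {U1 stuck-at-1, U2 stuck-at-1, U4 stuck-at-1, U5 stuck-at-1}.
Test 2 (P=0, Q=0, R=0): fault-free U1=1, U2=0, U3=0, U4=0, U5=0 → 0; observed 0. Eliminates U2 stuck-at-1, U4 stuck-at-1, U5 stuck-at-1.
Only U1 stuck-at-1 is consistent with every test.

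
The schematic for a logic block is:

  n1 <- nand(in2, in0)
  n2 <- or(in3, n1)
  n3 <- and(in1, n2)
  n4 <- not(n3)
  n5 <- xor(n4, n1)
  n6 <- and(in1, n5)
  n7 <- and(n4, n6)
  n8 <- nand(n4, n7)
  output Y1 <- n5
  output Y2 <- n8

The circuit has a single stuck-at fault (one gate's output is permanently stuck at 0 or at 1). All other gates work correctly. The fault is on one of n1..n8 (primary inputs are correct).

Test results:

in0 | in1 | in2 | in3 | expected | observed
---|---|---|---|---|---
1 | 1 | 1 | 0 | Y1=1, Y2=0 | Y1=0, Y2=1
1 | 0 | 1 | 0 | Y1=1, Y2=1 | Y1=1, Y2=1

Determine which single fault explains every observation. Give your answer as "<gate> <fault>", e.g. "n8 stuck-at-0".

n2 stuck-at-1

Fault-free values for test 1 (in0=1, in1=1, in2=1, in3=0): n1=0, n2=0, n3=0, n4=1, n5=1, n6=1, n7=1, n8=0, giving Y1=1, Y2=0. Observed Y1=0, Y2=1.
Test 1: faults giving observed Y1=0, Y2=1 are {n2 stuck-at-1, n3 stuck-at-1, n4 stuck-at-0, n5 stuck-at-0}.
Test 2 (in0=1, in1=0, in2=1, in3=0): fault-free n1=0, n2=0, n3=0, n4=1, n5=1, n6=0, n7=0, n8=1 → Y1=1, Y2=1; observed Y1=1, Y2=1. Eliminates n3 stuck-at-1, n4 stuck-at-0, n5 stuck-at-0.
Only n2 stuck-at-1 is consistent with every test.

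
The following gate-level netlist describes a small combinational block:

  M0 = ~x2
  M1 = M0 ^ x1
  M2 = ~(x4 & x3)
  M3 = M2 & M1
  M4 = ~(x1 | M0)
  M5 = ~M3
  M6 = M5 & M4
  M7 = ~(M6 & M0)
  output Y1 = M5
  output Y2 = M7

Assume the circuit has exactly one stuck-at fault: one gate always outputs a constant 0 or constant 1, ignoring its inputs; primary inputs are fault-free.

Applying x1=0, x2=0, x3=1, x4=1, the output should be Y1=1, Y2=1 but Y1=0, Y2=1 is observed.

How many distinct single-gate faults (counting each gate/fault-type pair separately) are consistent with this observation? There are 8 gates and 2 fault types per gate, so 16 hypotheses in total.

Fault-free: M0=1, M1=1, M2=0, M3=0, M4=0, M5=1, M6=0, M7=1 → Y1=1, Y2=1. Observed Y1=0, Y2=1.
  M0: none of the 2 fault types match ✗
  M1: none of the 2 fault types match ✗
  M2: stuck-at-1 ✓; others ✗
  M3: stuck-at-1 ✓; others ✗
  M4: none of the 2 fault types match ✗
  M5: stuck-at-0 ✓; others ✗
  M6: none of the 2 fault types match ✗
  M7: none of the 2 fault types match ✗
Consistent faults: {M2 stuck-at-1, M3 stuck-at-1, M5 stuck-at-0} — 3 in all.

3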